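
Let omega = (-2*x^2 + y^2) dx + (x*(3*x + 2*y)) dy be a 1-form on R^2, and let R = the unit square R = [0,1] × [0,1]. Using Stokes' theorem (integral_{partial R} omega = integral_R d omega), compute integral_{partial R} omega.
integral_(partial R) omega = 3

Stokes: integral_partial_R omega = integral_R d omega with d omega = (∂Q/∂x - ∂P/∂y) dx ∧ dy.
  ∂Q/∂x = 6*x + 2*y
  ∂P/∂y = 2*y
  integrand = ∂Q/∂x - ∂P/∂y = 6*x.
Integrating over R: integral_0^1 integral_0^1 (6*x) dx dy = 3.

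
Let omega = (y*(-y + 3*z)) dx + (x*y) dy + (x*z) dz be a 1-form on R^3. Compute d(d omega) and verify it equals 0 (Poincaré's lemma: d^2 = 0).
d(d omega) = 0

Step 1: d omega = sum_{i<j} (∂f_j/∂x_i - ∂f_i/∂x_j) dx_i ∧ dx_j:
  coeff of dx ∧ dy: 3*y - 3*z
  coeff of dx ∧ dz: -3*y + z
  coeff of dy ∧ dz: 0
Step 2: Apply d again to each 2-form coefficient. The only possible 3-form in R^3 is dx ∧ dy ∧ dz, with coefficient
  ∂(coeff of dy∧dz)/∂x - ∂(coeff of dx∧dz)/∂y + ∂(coeff of dx∧dy)/∂z
  = ∂/∂x (0) - ∂/∂y (-3*y + z) + ∂/∂z (3*y - 3*z).
Each of these terms simplifies to sums of mixed partials that cancel in pairs. The result is 0 (by equality of mixed partials for smooth functions — Schwarz / Clairaut).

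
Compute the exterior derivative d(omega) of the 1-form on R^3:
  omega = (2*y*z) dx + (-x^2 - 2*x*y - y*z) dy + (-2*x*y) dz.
d(omega) = (-2*x - 2*y - 2*z) dx ∧ dy + (-4*y) dx ∧ dz + (-2*x + y) dy ∧ dz

For a 1-form omega = sum_i f_i dx_i, the exterior derivative is
  d(omega) = sum_{i < j} (∂f_j/∂x_i - ∂f_i/∂x_j) dx_i ∧ dx_j.
  coefficient of dx ∧ dy: ∂f_2/∂x - ∂f_1/∂y = ∂(-x^2 - 2*x*y - y*z)/∂x - ∂(2*y*z)/∂y = -2*x - 2*y - 2*z
  coefficient of dx ∧ dz: ∂f_3/∂x - ∂f_1/∂z = ∂(-2*x*y)/∂x - ∂(2*y*z)/∂z = -4*y
  coefficient of dy ∧ dz: ∂f_3/∂y - ∂f_2/∂z = ∂(-2*x*y)/∂y - ∂(-x^2 - 2*x*y - y*z)/∂z = -2*x + y
Assembling: d(omega) = (-2*x - 2*y - 2*z) dx ∧ dy + (-4*y) dx ∧ dz + (-2*x + y) dy ∧ dz.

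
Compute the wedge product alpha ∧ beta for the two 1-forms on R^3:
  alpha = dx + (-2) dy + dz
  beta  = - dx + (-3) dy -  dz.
alpha ∧ beta = (-5) dx ∧ dy + (5) dy ∧ dz

Distribute the wedge, using dx_i ∧ dx_j = -dx_j ∧ dx_i and dx_i ∧ dx_i = 0. For each pair (i, j) with i < j, the coefficient of dx_i ∧ dx_j in alpha ∧ beta is (alpha_i * beta_j - alpha_j * beta_i). Collecting: alpha ∧ beta = (-5) dx ∧ dy + (5) dy ∧ dz.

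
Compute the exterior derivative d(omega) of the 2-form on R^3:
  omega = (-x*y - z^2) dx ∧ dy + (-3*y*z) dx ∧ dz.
d(omega) = (z) dx ∧ dy ∧ dz

For a 2-form omega = sum_{i<j} g_{ij} dx_i ∧ dx_j, the exterior derivative is
  d(omega) = sum_{i<j} d(g_{ij}) ∧ dx_i ∧ dx_j = sum_{i<j, k} (∂g_{ij}/∂x_k) dx_k ∧ dx_i ∧ dx_j.
Expand each term, using dx_k ∧ dx_i ∧ dx_j = sgn(permutation) dx_{(a)} ∧ dx_{(b)} ∧ dx_{(c)} with (a < b < c) sorted:
  d(-x*y - z^2) includes (∂/∂z)(-x*y - z^2) dz = (-2*z) dz, which multiplied by dx ∧ dy gives (-2*z) dx ∧ dy ∧ dz
  d(-3*y*z) includes (∂/∂y)(-3*y*z) dy = (-3*z) dy, which multiplied by dx ∧ dz gives (3*z) dx ∧ dy ∧ dz
Collecting like 3-forms: d(omega) = (z) dx ∧ dy ∧ dz.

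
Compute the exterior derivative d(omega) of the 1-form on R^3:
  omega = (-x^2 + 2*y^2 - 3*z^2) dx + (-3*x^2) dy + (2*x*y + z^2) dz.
d(omega) = (-6*x - 4*y) dx ∧ dy + (2*y + 6*z) dx ∧ dz + (2*x) dy ∧ dz

For a 1-form omega = sum_i f_i dx_i, the exterior derivative is
  d(omega) = sum_{i < j} (∂f_j/∂x_i - ∂f_i/∂x_j) dx_i ∧ dx_j.
  coefficient of dx ∧ dy: ∂f_2/∂x - ∂f_1/∂y = ∂(-3*x^2)/∂x - ∂(-x^2 + 2*y^2 - 3*z^2)/∂y = -6*x - 4*y
  coefficient of dx ∧ dz: ∂f_3/∂x - ∂f_1/∂z = ∂(2*x*y + z^2)/∂x - ∂(-x^2 + 2*y^2 - 3*z^2)/∂z = 2*y + 6*z
  coefficient of dy ∧ dz: ∂f_3/∂y - ∂f_2/∂z = ∂(2*x*y + z^2)/∂y - ∂(-3*x^2)/∂z = 2*x
Assembling: d(omega) = (-6*x - 4*y) dx ∧ dy + (2*y + 6*z) dx ∧ dz + (2*x) dy ∧ dz.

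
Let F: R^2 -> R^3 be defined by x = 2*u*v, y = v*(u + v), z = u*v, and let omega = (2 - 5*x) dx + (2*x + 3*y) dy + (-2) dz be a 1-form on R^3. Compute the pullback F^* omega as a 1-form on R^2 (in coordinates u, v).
F^* omega = (v*(-13*u*v + 3*v^2 + 2)) du + (-13*u^2*v + 17*u*v^2 + 2*u + 6*v^3) dv

Using F^*(f dg) = (f ∘ F) d(g ∘ F), substitute each coordinate x_i by F_i(u, v) in f_i, and replace dx_i by d F_i = (∂F_i/∂u) du + (∂F_i/∂v) dv.
  For the x component: f_1(F) = -10*u*v + 2; d F_1 = (2*v) du + (2*u) dv
  For the y component: f_2(F) = v*(7*u + 3*v); d F_2 = (v) du + (u + 2*v) dv
  For the z component: f_3(F) = -2; d F_3 = (v) du + (u) dv
Combining and collecting du, dv coefficients:
  coeff of du: v*(-13*u*v + 3*v^2 + 2)
  coeff of dv: -13*u^2*v + 17*u*v^2 + 2*u + 6*v^3
F^* omega = (v*(-13*u*v + 3*v^2 + 2)) du + (-13*u^2*v + 17*u*v^2 + 2*u + 6*v^3) dv.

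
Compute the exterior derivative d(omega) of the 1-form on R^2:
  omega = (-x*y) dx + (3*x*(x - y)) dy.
d(omega) = (7*x - 3*y) dx ∧ dy

For a 1-form omega = sum_i f_i dx_i, the exterior derivative is
  d(omega) = sum_{i < j} (∂f_j/∂x_i - ∂f_i/∂x_j) dx_i ∧ dx_j.
  coefficient of dx ∧ dy: ∂f_2/∂x - ∂f_1/∂y = ∂(3*x*(x - y))/∂x - ∂(-x*y)/∂y = 7*x - 3*y
Assembling: d(omega) = (7*x - 3*y) dx ∧ dy.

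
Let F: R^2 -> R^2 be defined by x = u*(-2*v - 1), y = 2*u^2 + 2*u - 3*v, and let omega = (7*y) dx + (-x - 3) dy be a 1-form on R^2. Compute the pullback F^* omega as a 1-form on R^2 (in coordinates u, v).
F^* omega = (-20*u^2*v - 10*u^2 - 24*u*v - 24*u + 42*v^2 + 21*v - 6) du + (-28*u^3 - 28*u^2 + 36*u*v - 3*u + 9) dv

Using F^*(f dg) = (f ∘ F) d(g ∘ F), substitute each coordinate x_i by F_i(u, v) in f_i, and replace dx_i by d F_i = (∂F_i/∂u) du + (∂F_i/∂v) dv.
  For the x component: f_1(F) = 14*u^2 + 14*u - 21*v; d F_1 = (-2*v - 1) du + (-2*u) dv
  For the y component: f_2(F) = 2*u*v + u - 3; d F_2 = (4*u + 2) du + (-3) dv
Combining and collecting du, dv coefficients:
  coeff of du: -20*u^2*v - 10*u^2 - 24*u*v - 24*u + 42*v^2 + 21*v - 6
  coeff of dv: -28*u^3 - 28*u^2 + 36*u*v - 3*u + 9
F^* omega = (-20*u^2*v - 10*u^2 - 24*u*v - 24*u + 42*v^2 + 21*v - 6) du + (-28*u^3 - 28*u^2 + 36*u*v - 3*u + 9) dv.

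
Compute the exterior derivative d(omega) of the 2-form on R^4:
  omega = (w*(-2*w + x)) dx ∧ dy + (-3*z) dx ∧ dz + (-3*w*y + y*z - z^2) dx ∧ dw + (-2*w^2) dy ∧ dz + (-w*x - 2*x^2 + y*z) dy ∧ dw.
d(omega) = (-2*w - 3*x - z) dx ∧ dy ∧ dw + (-y + 2*z) dx ∧ dz ∧ dw + (-4*w - y) dy ∧ dz ∧ dw

For a 2-form omega = sum_{i<j} g_{ij} dx_i ∧ dx_j, the exterior derivative is
  d(omega) = sum_{i<j} d(g_{ij}) ∧ dx_i ∧ dx_j = sum_{i<j, k} (∂g_{ij}/∂x_k) dx_k ∧ dx_i ∧ dx_j.
Expand each term, using dx_k ∧ dx_i ∧ dx_j = sgn(permutation) dx_{(a)} ∧ dx_{(b)} ∧ dx_{(c)} with (a < b < c) sorted:
  d(w*(-2*w + x)) includes (∂/∂w)(w*(-2*w + x)) dw = (-4*w + x) dw, which multiplied by dx ∧ dy gives (-4*w + x) dx ∧ dy ∧ dw
  d(-3*w*y + y*z - z^2) includes (∂/∂y)(-3*w*y + y*z - z^2) dy = (-3*w + z) dy, which multiplied by dx ∧ dw gives (3*w - z) dx ∧ dy ∧ dw
  d(-3*w*y + y*z - z^2) includes (∂/∂z)(-3*w*y + y*z - z^2) dz = (y - 2*z) dz, which multiplied by dx ∧ dw gives (-y + 2*z) dx ∧ dz ∧ dw
  d(-2*w^2) includes (∂/∂w)(-2*w^2) dw = (-4*w) dw, which multiplied by dy ∧ dz gives (-4*w) dy ∧ dz ∧ dw
  d(-w*x - 2*x^2 + y*z) includes (∂/∂x)(-w*x - 2*x^2 + y*z) dx = (-w - 4*x) dx, which multiplied by dy ∧ dw gives (-w - 4*x) dx ∧ dy ∧ dw
  d(-w*x - 2*x^2 + y*z) includes (∂/∂z)(-w*x - 2*x^2 + y*z) dz = (y) dz, which multiplied by dy ∧ dw gives (-y) dy ∧ dz ∧ dw
Collecting like 3-forms: d(omega) = (-2*w - 3*x - z) dx ∧ dy ∧ dw + (-y + 2*z) dx ∧ dz ∧ dw + (-4*w - y) dy ∧ dz ∧ dw.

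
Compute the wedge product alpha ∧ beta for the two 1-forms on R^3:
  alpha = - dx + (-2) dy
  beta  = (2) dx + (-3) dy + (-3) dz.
alpha ∧ beta = (7) dx ∧ dy + (3) dx ∧ dz + (6) dy ∧ dz

Distribute the wedge, using dx_i ∧ dx_j = -dx_j ∧ dx_i and dx_i ∧ dx_i = 0. For each pair (i, j) with i < j, the coefficient of dx_i ∧ dx_j in alpha ∧ beta is (alpha_i * beta_j - alpha_j * beta_i). Collecting: alpha ∧ beta = (7) dx ∧ dy + (3) dx ∧ dz + (6) dy ∧ dz.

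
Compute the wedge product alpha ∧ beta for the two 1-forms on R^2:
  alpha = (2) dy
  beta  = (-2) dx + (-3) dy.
alpha ∧ beta = (4) dx ∧ dy

Distribute the wedge, using dx_i ∧ dx_j = -dx_j ∧ dx_i and dx_i ∧ dx_i = 0. For each pair (i, j) with i < j, the coefficient of dx_i ∧ dx_j in alpha ∧ beta is (alpha_i * beta_j - alpha_j * beta_i). Collecting: alpha ∧ beta = (4) dx ∧ dy.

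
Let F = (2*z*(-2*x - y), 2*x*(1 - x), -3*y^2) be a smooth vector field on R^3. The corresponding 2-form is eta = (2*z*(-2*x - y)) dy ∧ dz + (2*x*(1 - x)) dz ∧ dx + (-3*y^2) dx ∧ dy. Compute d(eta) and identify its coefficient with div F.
d(eta) = (-4*z) dx ∧ dy ∧ dz; div F = -4*z

For a 2-form in R^3 of the form above, applying d gives a 3-form with coefficient ∂P/∂x + ∂Q/∂y + ∂R/∂z:
  ∂P/∂x = -4*z
  ∂Q/∂y = 0
  ∂R/∂z = 0
Sum = -4*z, which is exactly div F.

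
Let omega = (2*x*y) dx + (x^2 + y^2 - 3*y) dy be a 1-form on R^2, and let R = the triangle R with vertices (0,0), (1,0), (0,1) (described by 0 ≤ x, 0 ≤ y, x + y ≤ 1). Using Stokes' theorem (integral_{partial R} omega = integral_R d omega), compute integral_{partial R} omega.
integral_(partial R) omega = 0

Stokes: integral_partial_R omega = integral_R d omega with d omega = (∂Q/∂x - ∂P/∂y) dx ∧ dy.
  ∂Q/∂x = 2*x
  ∂P/∂y = 2*x
  integrand = ∂Q/∂x - ∂P/∂y = 0.
Integrating over R: integral_0^1 integral_0^{1-x} (0) dy dx = 0.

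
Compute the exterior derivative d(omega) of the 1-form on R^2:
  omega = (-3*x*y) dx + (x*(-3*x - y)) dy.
d(omega) = (-3*x - y) dx ∧ dy

For a 1-form omega = sum_i f_i dx_i, the exterior derivative is
  d(omega) = sum_{i < j} (∂f_j/∂x_i - ∂f_i/∂x_j) dx_i ∧ dx_j.
  coefficient of dx ∧ dy: ∂f_2/∂x - ∂f_1/∂y = ∂(x*(-3*x - y))/∂x - ∂(-3*x*y)/∂y = -3*x - y
Assembling: d(omega) = (-3*x - y) dx ∧ dy.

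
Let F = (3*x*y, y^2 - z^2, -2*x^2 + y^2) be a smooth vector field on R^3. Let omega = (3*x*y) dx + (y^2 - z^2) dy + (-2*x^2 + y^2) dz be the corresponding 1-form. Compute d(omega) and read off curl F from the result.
d(omega) = (2*y + 2*z) dy ∧ dz + (4*x) dz ∧ dx + (-3*x) dx ∧ dy; curl F = (2*y + 2*z, 4*x, -3*x)

d omega = sum_{i<j} (∂f_j/∂x_i - ∂f_i/∂x_j) dx_i ∧ dx_j. Under the identification (dy ∧ dz, dz ∧ dx, dx ∧ dy) ↔ (e_x, e_y, e_z), the coefficients are exactly the components of curl F. Compute:
  ∂R/∂y - ∂Q/∂z = (2*y) - (-2*z) = 2*y + 2*z
  ∂P/∂z - ∂R/∂x = (0) - (-4*x) = 4*x
  ∂Q/∂x - ∂P/∂y = (0) - (3*x) = -3*x.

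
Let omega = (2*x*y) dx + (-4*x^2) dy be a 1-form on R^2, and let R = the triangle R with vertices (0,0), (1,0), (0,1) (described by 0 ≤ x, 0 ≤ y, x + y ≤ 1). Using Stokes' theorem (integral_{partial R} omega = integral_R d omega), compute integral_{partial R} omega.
integral_(partial R) omega = -5/3

Stokes: integral_partial_R omega = integral_R d omega with d omega = (∂Q/∂x - ∂P/∂y) dx ∧ dy.
  ∂Q/∂x = -8*x
  ∂P/∂y = 2*x
  integrand = ∂Q/∂x - ∂P/∂y = -10*x.
Integrating over R: integral_0^1 integral_0^{1-x} (-10*x) dy dx = -5/3.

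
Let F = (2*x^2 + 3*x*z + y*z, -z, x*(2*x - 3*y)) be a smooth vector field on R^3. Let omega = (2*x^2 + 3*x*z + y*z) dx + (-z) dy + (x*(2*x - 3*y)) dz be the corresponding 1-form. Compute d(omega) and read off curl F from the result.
d(omega) = (1 - 3*x) dy ∧ dz + (-x + 4*y) dz ∧ dx + (-z) dx ∧ dy; curl F = (1 - 3*x, -x + 4*y, -z)

d omega = sum_{i<j} (∂f_j/∂x_i - ∂f_i/∂x_j) dx_i ∧ dx_j. Under the identification (dy ∧ dz, dz ∧ dx, dx ∧ dy) ↔ (e_x, e_y, e_z), the coefficients are exactly the components of curl F. Compute:
  ∂R/∂y - ∂Q/∂z = (-3*x) - (-1) = 1 - 3*x
  ∂P/∂z - ∂R/∂x = (3*x + y) - (4*x - 3*y) = -x + 4*y
  ∂Q/∂x - ∂P/∂y = (0) - (z) = -z.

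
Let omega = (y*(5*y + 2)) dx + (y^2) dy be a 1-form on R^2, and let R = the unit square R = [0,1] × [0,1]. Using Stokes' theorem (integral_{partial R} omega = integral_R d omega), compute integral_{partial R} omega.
integral_(partial R) omega = -7

Stokes: integral_partial_R omega = integral_R d omega with d omega = (∂Q/∂x - ∂P/∂y) dx ∧ dy.
  ∂Q/∂x = 0
  ∂P/∂y = 10*y + 2
  integrand = ∂Q/∂x - ∂P/∂y = -10*y - 2.
Integrating over R: integral_0^1 integral_0^1 (-10*y - 2) dx dy = -7.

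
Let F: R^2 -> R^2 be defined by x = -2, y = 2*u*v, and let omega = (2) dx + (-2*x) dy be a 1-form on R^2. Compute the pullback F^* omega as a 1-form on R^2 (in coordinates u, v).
F^* omega = (8*v) du + (8*u) dv

Using F^*(f dg) = (f ∘ F) d(g ∘ F), substitute each coordinate x_i by F_i(u, v) in f_i, and replace dx_i by d F_i = (∂F_i/∂u) du + (∂F_i/∂v) dv.
  For the x component: f_1(F) = 2; d F_1 = (0) du + (0) dv
  For the y component: f_2(F) = 4; d F_2 = (2*v) du + (2*u) dv
Combining and collecting du, dv coefficients:
  coeff of du: 8*v
  coeff of dv: 8*u
F^* omega = (8*v) du + (8*u) dv.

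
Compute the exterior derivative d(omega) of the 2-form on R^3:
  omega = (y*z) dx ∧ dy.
d(omega) = (y) dx ∧ dy ∧ dz

For a 2-form omega = sum_{i<j} g_{ij} dx_i ∧ dx_j, the exterior derivative is
  d(omega) = sum_{i<j} d(g_{ij}) ∧ dx_i ∧ dx_j = sum_{i<j, k} (∂g_{ij}/∂x_k) dx_k ∧ dx_i ∧ dx_j.
Expand each term, using dx_k ∧ dx_i ∧ dx_j = sgn(permutation) dx_{(a)} ∧ dx_{(b)} ∧ dx_{(c)} with (a < b < c) sorted:
  d(y*z) includes (∂/∂z)(y*z) dz = (y) dz, which multiplied by dx ∧ dy gives (y) dx ∧ dy ∧ dz
Collecting like 3-forms: d(omega) = (y) dx ∧ dy ∧ dz.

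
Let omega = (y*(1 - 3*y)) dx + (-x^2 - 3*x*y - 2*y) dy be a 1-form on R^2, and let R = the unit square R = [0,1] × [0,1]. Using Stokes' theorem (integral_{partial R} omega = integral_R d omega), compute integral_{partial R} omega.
integral_(partial R) omega = -1/2

Stokes: integral_partial_R omega = integral_R d omega with d omega = (∂Q/∂x - ∂P/∂y) dx ∧ dy.
  ∂Q/∂x = -2*x - 3*y
  ∂P/∂y = 1 - 6*y
  integrand = ∂Q/∂x - ∂P/∂y = -2*x + 3*y - 1.
Integrating over R: integral_0^1 integral_0^1 (-2*x + 3*y - 1) dx dy = -1/2.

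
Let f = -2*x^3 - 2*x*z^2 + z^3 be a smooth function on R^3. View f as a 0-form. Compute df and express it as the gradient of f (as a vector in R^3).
df = (-6*x^2 - 2*z^2) dx + (0) dy + (z*(-4*x + 3*z)) dz; grad f = (-6*x^2 - 2*z^2, 0, z*(-4*x + 3*z))

For a 0-form f, d f = (∂f/∂x) dx + (∂f/∂y) dy + (∂f/∂z) dz. The components of the vector representation are exactly the entries of grad f in Cartesian coordinates:
  ∂f/∂x = -6*x^2 - 2*z^2
  ∂f/∂y = 0
  ∂f/∂z = z*(-4*x + 3*z).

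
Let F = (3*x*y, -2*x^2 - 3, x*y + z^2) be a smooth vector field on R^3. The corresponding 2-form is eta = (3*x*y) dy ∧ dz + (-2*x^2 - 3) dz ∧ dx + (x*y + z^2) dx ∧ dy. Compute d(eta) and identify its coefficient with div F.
d(eta) = (3*y + 2*z) dx ∧ dy ∧ dz; div F = 3*y + 2*z

For a 2-form in R^3 of the form above, applying d gives a 3-form with coefficient ∂P/∂x + ∂Q/∂y + ∂R/∂z:
  ∂P/∂x = 3*y
  ∂Q/∂y = 0
  ∂R/∂z = 2*z
Sum = 3*y + 2*z, which is exactly div F.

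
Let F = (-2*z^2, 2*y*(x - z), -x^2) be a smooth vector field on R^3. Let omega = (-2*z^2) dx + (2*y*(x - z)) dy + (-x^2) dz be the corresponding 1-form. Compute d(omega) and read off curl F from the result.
d(omega) = (2*y) dy ∧ dz + (2*x - 4*z) dz ∧ dx + (2*y) dx ∧ dy; curl F = (2*y, 2*x - 4*z, 2*y)

d omega = sum_{i<j} (∂f_j/∂x_i - ∂f_i/∂x_j) dx_i ∧ dx_j. Under the identification (dy ∧ dz, dz ∧ dx, dx ∧ dy) ↔ (e_x, e_y, e_z), the coefficients are exactly the components of curl F. Compute:
  ∂R/∂y - ∂Q/∂z = (0) - (-2*y) = 2*y
  ∂P/∂z - ∂R/∂x = (-4*z) - (-2*x) = 2*x - 4*z
  ∂Q/∂x - ∂P/∂y = (2*y) - (0) = 2*y.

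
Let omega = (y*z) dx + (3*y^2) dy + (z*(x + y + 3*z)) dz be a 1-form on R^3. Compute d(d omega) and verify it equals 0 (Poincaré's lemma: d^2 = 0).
d(d omega) = 0

Step 1: d omega = sum_{i<j} (∂f_j/∂x_i - ∂f_i/∂x_j) dx_i ∧ dx_j:
  coeff of dx ∧ dy: -z
  coeff of dx ∧ dz: -y + z
  coeff of dy ∧ dz: z
Step 2: Apply d again to each 2-form coefficient. The only possible 3-form in R^3 is dx ∧ dy ∧ dz, with coefficient
  ∂(coeff of dy∧dz)/∂x - ∂(coeff of dx∧dz)/∂y + ∂(coeff of dx∧dy)/∂z
  = ∂/∂x (z) - ∂/∂y (-y + z) + ∂/∂z (-z).
Each of these terms simplifies to sums of mixed partials that cancel in pairs. The result is 0 (by equality of mixed partials for smooth functions — Schwarz / Clairaut).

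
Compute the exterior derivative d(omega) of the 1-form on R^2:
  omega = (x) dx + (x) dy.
d(omega) = (1) dx ∧ dy

For a 1-form omega = sum_i f_i dx_i, the exterior derivative is
  d(omega) = sum_{i < j} (∂f_j/∂x_i - ∂f_i/∂x_j) dx_i ∧ dx_j.
  coefficient of dx ∧ dy: ∂f_2/∂x - ∂f_1/∂y = ∂(x)/∂x - ∂(x)/∂y = 1
Assembling: d(omega) = (1) dx ∧ dy.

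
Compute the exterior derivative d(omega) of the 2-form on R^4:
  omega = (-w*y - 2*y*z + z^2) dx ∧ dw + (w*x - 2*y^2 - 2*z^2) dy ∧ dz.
d(omega) = (w + 2*z) dx ∧ dy ∧ dw + (2*y - 2*z) dx ∧ dz ∧ dw + (w) dx ∧ dy ∧ dz + (x) dy ∧ dz ∧ dw

For a 2-form omega = sum_{i<j} g_{ij} dx_i ∧ dx_j, the exterior derivative is
  d(omega) = sum_{i<j} d(g_{ij}) ∧ dx_i ∧ dx_j = sum_{i<j, k} (∂g_{ij}/∂x_k) dx_k ∧ dx_i ∧ dx_j.
Expand each term, using dx_k ∧ dx_i ∧ dx_j = sgn(permutation) dx_{(a)} ∧ dx_{(b)} ∧ dx_{(c)} with (a < b < c) sorted:
  d(-w*y - 2*y*z + z^2) includes (∂/∂y)(-w*y - 2*y*z + z^2) dy = (-w - 2*z) dy, which multiplied by dx ∧ dw gives (w + 2*z) dx ∧ dy ∧ dw
  d(-w*y - 2*y*z + z^2) includes (∂/∂z)(-w*y - 2*y*z + z^2) dz = (-2*y + 2*z) dz, which multiplied by dx ∧ dw gives (2*y - 2*z) dx ∧ dz ∧ dw
  d(w*x - 2*y^2 - 2*z^2) includes (∂/∂x)(w*x - 2*y^2 - 2*z^2) dx = (w) dx, which multiplied by dy ∧ dz gives (w) dx ∧ dy ∧ dz
  d(w*x - 2*y^2 - 2*z^2) includes (∂/∂w)(w*x - 2*y^2 - 2*z^2) dw = (x) dw, which multiplied by dy ∧ dz gives (x) dy ∧ dz ∧ dw
Collecting like 3-forms: d(omega) = (w + 2*z) dx ∧ dy ∧ dw + (2*y - 2*z) dx ∧ dz ∧ dw + (w) dx ∧ dy ∧ dz + (x) dy ∧ dz ∧ dw.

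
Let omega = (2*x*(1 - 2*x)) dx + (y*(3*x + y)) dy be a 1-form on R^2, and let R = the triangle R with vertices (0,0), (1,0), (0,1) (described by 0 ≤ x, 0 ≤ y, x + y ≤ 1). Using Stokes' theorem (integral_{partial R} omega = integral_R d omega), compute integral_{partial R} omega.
integral_(partial R) omega = 1/2

Stokes: integral_partial_R omega = integral_R d omega with d omega = (∂Q/∂x - ∂P/∂y) dx ∧ dy.
  ∂Q/∂x = 3*y
  ∂P/∂y = 0
  integrand = ∂Q/∂x - ∂P/∂y = 3*y.
Integrating over R: integral_0^1 integral_0^{1-x} (3*y) dy dx = 1/2.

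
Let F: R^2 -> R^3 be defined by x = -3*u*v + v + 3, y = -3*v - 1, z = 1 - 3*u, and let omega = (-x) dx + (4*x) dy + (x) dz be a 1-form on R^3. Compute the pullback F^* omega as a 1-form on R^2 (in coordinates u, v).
F^* omega = (-9*u*v^2 + 9*u*v + 3*v^2 + 6*v - 9) du + (-9*u^2*v + 42*u*v + 9*u - 13*v - 39) dv

Using F^*(f dg) = (f ∘ F) d(g ∘ F), substitute each coordinate x_i by F_i(u, v) in f_i, and replace dx_i by d F_i = (∂F_i/∂u) du + (∂F_i/∂v) dv.
  For the x component: f_1(F) = 3*u*v - v - 3; d F_1 = (-3*v) du + (1 - 3*u) dv
  For the y component: f_2(F) = -12*u*v + 4*v + 12; d F_2 = (0) du + (-3) dv
  For the z component: f_3(F) = -3*u*v + v + 3; d F_3 = (-3) du + (0) dv
Combining and collecting du, dv coefficients:
  coeff of du: -9*u*v^2 + 9*u*v + 3*v^2 + 6*v - 9
  coeff of dv: -9*u^2*v + 42*u*v + 9*u - 13*v - 39
F^* omega = (-9*u*v^2 + 9*u*v + 3*v^2 + 6*v - 9) du + (-9*u^2*v + 42*u*v + 9*u - 13*v - 39) dv.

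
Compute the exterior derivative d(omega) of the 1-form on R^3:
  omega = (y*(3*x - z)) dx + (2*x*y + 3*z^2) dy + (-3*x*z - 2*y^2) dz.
d(omega) = (-3*x + 2*y + z) dx ∧ dy + (y - 3*z) dx ∧ dz + (-4*y - 6*z) dy ∧ dz

For a 1-form omega = sum_i f_i dx_i, the exterior derivative is
  d(omega) = sum_{i < j} (∂f_j/∂x_i - ∂f_i/∂x_j) dx_i ∧ dx_j.
  coefficient of dx ∧ dy: ∂f_2/∂x - ∂f_1/∂y = ∂(2*x*y + 3*z^2)/∂x - ∂(y*(3*x - z))/∂y = -3*x + 2*y + z
  coefficient of dx ∧ dz: ∂f_3/∂x - ∂f_1/∂z = ∂(-3*x*z - 2*y^2)/∂x - ∂(y*(3*x - z))/∂z = y - 3*z
  coefficient of dy ∧ dz: ∂f_3/∂y - ∂f_2/∂z = ∂(-3*x*z - 2*y^2)/∂y - ∂(2*x*y + 3*z^2)/∂z = -4*y - 6*z
Assembling: d(omega) = (-3*x + 2*y + z) dx ∧ dy + (y - 3*z) dx ∧ dz + (-4*y - 6*z) dy ∧ dz.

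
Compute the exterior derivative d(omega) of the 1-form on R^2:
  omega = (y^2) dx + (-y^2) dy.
d(omega) = (-2*y) dx ∧ dy

For a 1-form omega = sum_i f_i dx_i, the exterior derivative is
  d(omega) = sum_{i < j} (∂f_j/∂x_i - ∂f_i/∂x_j) dx_i ∧ dx_j.
  coefficient of dx ∧ dy: ∂f_2/∂x - ∂f_1/∂y = ∂(-y^2)/∂x - ∂(y^2)/∂y = -2*y
Assembling: d(omega) = (-2*y) dx ∧ dy.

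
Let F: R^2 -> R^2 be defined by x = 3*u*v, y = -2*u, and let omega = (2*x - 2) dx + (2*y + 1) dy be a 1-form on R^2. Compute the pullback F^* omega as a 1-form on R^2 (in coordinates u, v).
F^* omega = (18*u*v^2 + 8*u - 6*v - 2) du + (6*u*(3*u*v - 1)) dv

Using F^*(f dg) = (f ∘ F) d(g ∘ F), substitute each coordinate x_i by F_i(u, v) in f_i, and replace dx_i by d F_i = (∂F_i/∂u) du + (∂F_i/∂v) dv.
  For the x component: f_1(F) = 6*u*v - 2; d F_1 = (3*v) du + (3*u) dv
  For the y component: f_2(F) = 1 - 4*u; d F_2 = (-2) du + (0) dv
Combining and collecting du, dv coefficients:
  coeff of du: 18*u*v^2 + 8*u - 6*v - 2
  coeff of dv: 6*u*(3*u*v - 1)
F^* omega = (18*u*v^2 + 8*u - 6*v - 2) du + (6*u*(3*u*v - 1)) dv.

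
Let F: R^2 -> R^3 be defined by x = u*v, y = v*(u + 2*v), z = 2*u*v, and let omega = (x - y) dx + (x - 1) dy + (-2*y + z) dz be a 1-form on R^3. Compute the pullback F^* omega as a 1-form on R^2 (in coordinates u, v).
F^* omega = (v*(u*v - 10*v^2 - 1)) du + (u^2*v - 6*u*v^2 - u - 4*v) dv

Using F^*(f dg) = (f ∘ F) d(g ∘ F), substitute each coordinate x_i by F_i(u, v) in f_i, and replace dx_i by d F_i = (∂F_i/∂u) du + (∂F_i/∂v) dv.
  For the x component: f_1(F) = -2*v^2; d F_1 = (v) du + (u) dv
  For the y component: f_2(F) = u*v - 1; d F_2 = (v) du + (u + 4*v) dv
  For the z component: f_3(F) = -4*v^2; d F_3 = (2*v) du + (2*u) dv
Combining and collecting du, dv coefficients:
  coeff of du: v*(u*v - 10*v^2 - 1)
  coeff of dv: u^2*v - 6*u*v^2 - u - 4*v
F^* omega = (v*(u*v - 10*v^2 - 1)) du + (u^2*v - 6*u*v^2 - u - 4*v) dv.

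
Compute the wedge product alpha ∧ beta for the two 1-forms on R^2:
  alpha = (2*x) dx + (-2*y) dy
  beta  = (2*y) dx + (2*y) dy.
alpha ∧ beta = (4*y*(x + y)) dx ∧ dy

Distribute the wedge, using dx_i ∧ dx_j = -dx_j ∧ dx_i and dx_i ∧ dx_i = 0. For each pair (i, j) with i < j, the coefficient of dx_i ∧ dx_j in alpha ∧ beta is (alpha_i * beta_j - alpha_j * beta_i). Collecting: alpha ∧ beta = (4*y*(x + y)) dx ∧ dy.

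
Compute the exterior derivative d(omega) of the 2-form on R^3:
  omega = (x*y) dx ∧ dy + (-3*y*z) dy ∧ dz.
d(omega) = 0

For a 2-form omega = sum_{i<j} g_{ij} dx_i ∧ dx_j, the exterior derivative is
  d(omega) = sum_{i<j} d(g_{ij}) ∧ dx_i ∧ dx_j = sum_{i<j, k} (∂g_{ij}/∂x_k) dx_k ∧ dx_i ∧ dx_j.
Expand each term, using dx_k ∧ dx_i ∧ dx_j = sgn(permutation) dx_{(a)} ∧ dx_{(b)} ∧ dx_{(c)} with (a < b < c) sorted:

Collecting like 3-forms: d(omega) = 0.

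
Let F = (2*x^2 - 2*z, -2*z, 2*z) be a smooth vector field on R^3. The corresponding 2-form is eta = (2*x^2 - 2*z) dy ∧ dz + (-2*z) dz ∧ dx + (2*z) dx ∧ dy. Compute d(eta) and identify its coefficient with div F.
d(eta) = (4*x + 2) dx ∧ dy ∧ dz; div F = 4*x + 2

For a 2-form in R^3 of the form above, applying d gives a 3-form with coefficient ∂P/∂x + ∂Q/∂y + ∂R/∂z:
  ∂P/∂x = 4*x
  ∂Q/∂y = 0
  ∂R/∂z = 2
Sum = 4*x + 2, which is exactly div F.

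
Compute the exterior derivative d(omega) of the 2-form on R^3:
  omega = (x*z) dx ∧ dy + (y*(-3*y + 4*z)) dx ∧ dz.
d(omega) = (x + 6*y - 4*z) dx ∧ dy ∧ dz

For a 2-form omega = sum_{i<j} g_{ij} dx_i ∧ dx_j, the exterior derivative is
  d(omega) = sum_{i<j} d(g_{ij}) ∧ dx_i ∧ dx_j = sum_{i<j, k} (∂g_{ij}/∂x_k) dx_k ∧ dx_i ∧ dx_j.
Expand each term, using dx_k ∧ dx_i ∧ dx_j = sgn(permutation) dx_{(a)} ∧ dx_{(b)} ∧ dx_{(c)} with (a < b < c) sorted:
  d(x*z) includes (∂/∂z)(x*z) dz = (x) dz, which multiplied by dx ∧ dy gives (x) dx ∧ dy ∧ dz
  d(y*(-3*y + 4*z)) includes (∂/∂y)(y*(-3*y + 4*z)) dy = (-6*y + 4*z) dy, which multiplied by dx ∧ dz gives (6*y - 4*z) dx ∧ dy ∧ dz
Collecting like 3-forms: d(omega) = (x + 6*y - 4*z) dx ∧ dy ∧ dz.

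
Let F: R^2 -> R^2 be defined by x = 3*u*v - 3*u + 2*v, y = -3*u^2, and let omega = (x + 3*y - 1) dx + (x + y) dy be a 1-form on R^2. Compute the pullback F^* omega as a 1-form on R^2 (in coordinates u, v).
F^* omega = (18*u^3 - 45*u^2*v + 45*u^2 + 9*u*v^2 - 30*u*v + 9*u + 6*v^2 - 9*v + 3) du + (-27*u^3 + 9*u^2*v - 27*u^2 + 12*u*v - 9*u + 4*v - 2) dv

Using F^*(f dg) = (f ∘ F) d(g ∘ F), substitute each coordinate x_i by F_i(u, v) in f_i, and replace dx_i by d F_i = (∂F_i/∂u) du + (∂F_i/∂v) dv.
  For the x component: f_1(F) = -9*u^2 + 3*u*v - 3*u + 2*v - 1; d F_1 = (3*v - 3) du + (3*u + 2) dv
  For the y component: f_2(F) = -3*u^2 + 3*u*v - 3*u + 2*v; d F_2 = (-6*u) du + (0) dv
Combining and collecting du, dv coefficients:
  coeff of du: 18*u^3 - 45*u^2*v + 45*u^2 + 9*u*v^2 - 30*u*v + 9*u + 6*v^2 - 9*v + 3
  coeff of dv: -27*u^3 + 9*u^2*v - 27*u^2 + 12*u*v - 9*u + 4*v - 2
F^* omega = (18*u^3 - 45*u^2*v + 45*u^2 + 9*u*v^2 - 30*u*v + 9*u + 6*v^2 - 9*v + 3) du + (-27*u^3 + 9*u^2*v - 27*u^2 + 12*u*v - 9*u + 4*v - 2) dv.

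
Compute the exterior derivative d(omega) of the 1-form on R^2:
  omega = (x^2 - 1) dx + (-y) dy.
d(omega) = 0

For a 1-form omega = sum_i f_i dx_i, the exterior derivative is
  d(omega) = sum_{i < j} (∂f_j/∂x_i - ∂f_i/∂x_j) dx_i ∧ dx_j.

Assembling: d(omega) = 0.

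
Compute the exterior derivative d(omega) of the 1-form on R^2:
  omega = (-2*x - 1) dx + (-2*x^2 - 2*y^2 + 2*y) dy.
d(omega) = (-4*x) dx ∧ dy

For a 1-form omega = sum_i f_i dx_i, the exterior derivative is
  d(omega) = sum_{i < j} (∂f_j/∂x_i - ∂f_i/∂x_j) dx_i ∧ dx_j.
  coefficient of dx ∧ dy: ∂f_2/∂x - ∂f_1/∂y = ∂(-2*x^2 - 2*y^2 + 2*y)/∂x - ∂(-2*x - 1)/∂y = -4*x
Assembling: d(omega) = (-4*x) dx ∧ dy.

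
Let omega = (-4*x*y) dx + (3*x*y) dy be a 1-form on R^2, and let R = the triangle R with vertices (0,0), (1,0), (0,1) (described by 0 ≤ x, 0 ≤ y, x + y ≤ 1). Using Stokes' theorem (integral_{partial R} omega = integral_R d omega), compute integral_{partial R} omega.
integral_(partial R) omega = 7/6

Stokes: integral_partial_R omega = integral_R d omega with d omega = (∂Q/∂x - ∂P/∂y) dx ∧ dy.
  ∂Q/∂x = 3*y
  ∂P/∂y = -4*x
  integrand = ∂Q/∂x - ∂P/∂y = 4*x + 3*y.
Integrating over R: integral_0^1 integral_0^{1-x} (4*x + 3*y) dy dx = 7/6.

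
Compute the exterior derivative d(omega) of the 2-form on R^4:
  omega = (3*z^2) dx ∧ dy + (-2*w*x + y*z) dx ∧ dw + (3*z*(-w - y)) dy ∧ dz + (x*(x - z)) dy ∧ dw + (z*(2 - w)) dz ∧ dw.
d(omega) = (6*z) dx ∧ dy ∧ dz + (2*x - 2*z) dx ∧ dy ∧ dw + (-y) dx ∧ dz ∧ dw + (x - 3*z) dy ∧ dz ∧ dw

For a 2-form omega = sum_{i<j} g_{ij} dx_i ∧ dx_j, the exterior derivative is
  d(omega) = sum_{i<j} d(g_{ij}) ∧ dx_i ∧ dx_j = sum_{i<j, k} (∂g_{ij}/∂x_k) dx_k ∧ dx_i ∧ dx_j.
Expand each term, using dx_k ∧ dx_i ∧ dx_j = sgn(permutation) dx_{(a)} ∧ dx_{(b)} ∧ dx_{(c)} with (a < b < c) sorted:
  d(3*z^2) includes (∂/∂z)(3*z^2) dz = (6*z) dz, which multiplied by dx ∧ dy gives (6*z) dx ∧ dy ∧ dz
  d(-2*w*x + y*z) includes (∂/∂y)(-2*w*x + y*z) dy = (z) dy, which multiplied by dx ∧ dw gives (-z) dx ∧ dy ∧ dw
  d(-2*w*x + y*z) includes (∂/∂z)(-2*w*x + y*z) dz = (y) dz, which multiplied by dx ∧ dw gives (-y) dx ∧ dz ∧ dw
  d(3*z*(-w - y)) includes (∂/∂w)(3*z*(-w - y)) dw = (-3*z) dw, which multiplied by dy ∧ dz gives (-3*z) dy ∧ dz ∧ dw
  d(x*(x - z)) includes (∂/∂x)(x*(x - z)) dx = (2*x - z) dx, which multiplied by dy ∧ dw gives (2*x - z) dx ∧ dy ∧ dw
  d(x*(x - z)) includes (∂/∂z)(x*(x - z)) dz = (-x) dz, which multiplied by dy ∧ dw gives (x) dy ∧ dz ∧ dw
Collecting like 3-forms: d(omega) = (6*z) dx ∧ dy ∧ dz + (2*x - 2*z) dx ∧ dy ∧ dw + (-y) dx ∧ dz ∧ dw + (x - 3*z) dy ∧ dz ∧ dw.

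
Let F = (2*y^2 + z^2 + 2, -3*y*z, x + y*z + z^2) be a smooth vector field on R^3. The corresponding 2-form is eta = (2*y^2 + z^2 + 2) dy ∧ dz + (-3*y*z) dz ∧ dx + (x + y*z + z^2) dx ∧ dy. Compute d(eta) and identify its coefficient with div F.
d(eta) = (y - z) dx ∧ dy ∧ dz; div F = y - z

For a 2-form in R^3 of the form above, applying d gives a 3-form with coefficient ∂P/∂x + ∂Q/∂y + ∂R/∂z:
  ∂P/∂x = 0
  ∂Q/∂y = -3*z
  ∂R/∂z = y + 2*z
Sum = y - z, which is exactly div F.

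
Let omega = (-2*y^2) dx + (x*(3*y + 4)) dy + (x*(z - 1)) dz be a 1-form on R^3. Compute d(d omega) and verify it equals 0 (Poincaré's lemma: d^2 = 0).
d(d omega) = 0

Step 1: d omega = sum_{i<j} (∂f_j/∂x_i - ∂f_i/∂x_j) dx_i ∧ dx_j:
  coeff of dx ∧ dy: 7*y + 4
  coeff of dx ∧ dz: z - 1
  coeff of dy ∧ dz: 0
Step 2: Apply d again to each 2-form coefficient. The only possible 3-form in R^3 is dx ∧ dy ∧ dz, with coefficient
  ∂(coeff of dy∧dz)/∂x - ∂(coeff of dx∧dz)/∂y + ∂(coeff of dx∧dy)/∂z
  = ∂/∂x (0) - ∂/∂y (z - 1) + ∂/∂z (7*y + 4).
Each of these terms simplifies to sums of mixed partials that cancel in pairs. The result is 0 (by equality of mixed partials for smooth functions — Schwarz / Clairaut).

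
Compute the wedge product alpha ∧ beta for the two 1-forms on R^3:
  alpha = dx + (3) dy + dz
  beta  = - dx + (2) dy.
alpha ∧ beta = (5) dx ∧ dy + (1) dx ∧ dz + (-2) dy ∧ dz

Distribute the wedge, using dx_i ∧ dx_j = -dx_j ∧ dx_i and dx_i ∧ dx_i = 0. For each pair (i, j) with i < j, the coefficient of dx_i ∧ dx_j in alpha ∧ beta is (alpha_i * beta_j - alpha_j * beta_i). Collecting: alpha ∧ beta = (5) dx ∧ dy + (1) dx ∧ dz + (-2) dy ∧ dz.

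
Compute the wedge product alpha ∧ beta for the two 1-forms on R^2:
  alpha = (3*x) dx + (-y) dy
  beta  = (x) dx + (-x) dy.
alpha ∧ beta = (x*(-3*x + y)) dx ∧ dy

Distribute the wedge, using dx_i ∧ dx_j = -dx_j ∧ dx_i and dx_i ∧ dx_i = 0. For each pair (i, j) with i < j, the coefficient of dx_i ∧ dx_j in alpha ∧ beta is (alpha_i * beta_j - alpha_j * beta_i). Collecting: alpha ∧ beta = (x*(-3*x + y)) dx ∧ dy.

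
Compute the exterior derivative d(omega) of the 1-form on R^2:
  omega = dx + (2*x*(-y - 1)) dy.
d(omega) = (-2*y - 2) dx ∧ dy

For a 1-form omega = sum_i f_i dx_i, the exterior derivative is
  d(omega) = sum_{i < j} (∂f_j/∂x_i - ∂f_i/∂x_j) dx_i ∧ dx_j.
  coefficient of dx ∧ dy: ∂f_2/∂x - ∂f_1/∂y = ∂(2*x*(-y - 1))/∂x - ∂(1)/∂y = -2*y - 2
Assembling: d(omega) = (-2*y - 2) dx ∧ dy.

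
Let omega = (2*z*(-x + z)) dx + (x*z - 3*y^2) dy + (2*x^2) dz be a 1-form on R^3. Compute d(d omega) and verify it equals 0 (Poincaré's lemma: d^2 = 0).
d(d omega) = 0

Step 1: d omega = sum_{i<j} (∂f_j/∂x_i - ∂f_i/∂x_j) dx_i ∧ dx_j:
  coeff of dx ∧ dy: z
  coeff of dx ∧ dz: 6*x - 4*z
  coeff of dy ∧ dz: -x
Step 2: Apply d again to each 2-form coefficient. The only possible 3-form in R^3 is dx ∧ dy ∧ dz, with coefficient
  ∂(coeff of dy∧dz)/∂x - ∂(coeff of dx∧dz)/∂y + ∂(coeff of dx∧dy)/∂z
  = ∂/∂x (-x) - ∂/∂y (6*x - 4*z) + ∂/∂z (z).
Each of these terms simplifies to sums of mixed partials that cancel in pairs. The result is 0 (by equality of mixed partials for smooth functions — Schwarz / Clairaut).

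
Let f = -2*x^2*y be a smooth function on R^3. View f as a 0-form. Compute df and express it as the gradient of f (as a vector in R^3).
df = (-4*x*y) dx + (-2*x^2) dy + (0) dz; grad f = (-4*x*y, -2*x^2, 0)

For a 0-form f, d f = (∂f/∂x) dx + (∂f/∂y) dy + (∂f/∂z) dz. The components of the vector representation are exactly the entries of grad f in Cartesian coordinates:
  ∂f/∂x = -4*x*y
  ∂f/∂y = -2*x^2
  ∂f/∂z = 0.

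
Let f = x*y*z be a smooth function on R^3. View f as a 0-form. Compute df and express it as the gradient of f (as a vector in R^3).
df = (y*z) dx + (x*z) dy + (x*y) dz; grad f = (y*z, x*z, x*y)

For a 0-form f, d f = (∂f/∂x) dx + (∂f/∂y) dy + (∂f/∂z) dz. The components of the vector representation are exactly the entries of grad f in Cartesian coordinates:
  ∂f/∂x = y*z
  ∂f/∂y = x*z
  ∂f/∂z = x*y.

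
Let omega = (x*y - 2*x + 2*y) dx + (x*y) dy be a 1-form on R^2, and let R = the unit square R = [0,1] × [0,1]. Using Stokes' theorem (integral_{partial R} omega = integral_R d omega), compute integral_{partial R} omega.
integral_(partial R) omega = -2

Stokes: integral_partial_R omega = integral_R d omega with d omega = (∂Q/∂x - ∂P/∂y) dx ∧ dy.
  ∂Q/∂x = y
  ∂P/∂y = x + 2
  integrand = ∂Q/∂x - ∂P/∂y = -x + y - 2.
Integrating over R: integral_0^1 integral_0^1 (-x + y - 2) dx dy = -2.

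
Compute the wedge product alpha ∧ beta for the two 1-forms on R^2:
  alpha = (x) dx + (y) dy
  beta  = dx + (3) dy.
alpha ∧ beta = (3*x - y) dx ∧ dy

Distribute the wedge, using dx_i ∧ dx_j = -dx_j ∧ dx_i and dx_i ∧ dx_i = 0. For each pair (i, j) with i < j, the coefficient of dx_i ∧ dx_j in alpha ∧ beta is (alpha_i * beta_j - alpha_j * beta_i). Collecting: alpha ∧ beta = (3*x - y) dx ∧ dy.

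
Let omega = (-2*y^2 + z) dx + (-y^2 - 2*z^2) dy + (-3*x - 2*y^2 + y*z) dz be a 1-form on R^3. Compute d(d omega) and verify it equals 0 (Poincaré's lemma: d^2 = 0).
d(d omega) = 0

Step 1: d omega = sum_{i<j} (∂f_j/∂x_i - ∂f_i/∂x_j) dx_i ∧ dx_j:
  coeff of dx ∧ dy: 4*y
  coeff of dx ∧ dz: -4
  coeff of dy ∧ dz: -4*y + 5*z
Step 2: Apply d again to each 2-form coefficient. The only possible 3-form in R^3 is dx ∧ dy ∧ dz, with coefficient
  ∂(coeff of dy∧dz)/∂x - ∂(coeff of dx∧dz)/∂y + ∂(coeff of dx∧dy)/∂z
  = ∂/∂x (-4*y + 5*z) - ∂/∂y (-4) + ∂/∂z (4*y).
Each of these terms simplifies to sums of mixed partials that cancel in pairs. The result is 0 (by equality of mixed partials for smooth functions — Schwarz / Clairaut).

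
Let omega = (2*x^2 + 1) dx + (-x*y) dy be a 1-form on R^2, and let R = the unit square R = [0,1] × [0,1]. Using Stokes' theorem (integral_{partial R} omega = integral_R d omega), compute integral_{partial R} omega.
integral_(partial R) omega = -1/2

Stokes: integral_partial_R omega = integral_R d omega with d omega = (∂Q/∂x - ∂P/∂y) dx ∧ dy.
  ∂Q/∂x = -y
  ∂P/∂y = 0
  integrand = ∂Q/∂x - ∂P/∂y = -y.
Integrating over R: integral_0^1 integral_0^1 (-y) dx dy = -1/2.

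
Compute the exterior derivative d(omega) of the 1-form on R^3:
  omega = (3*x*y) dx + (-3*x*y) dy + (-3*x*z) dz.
d(omega) = (-3*x - 3*y) dx ∧ dy + (-3*z) dx ∧ dz

For a 1-form omega = sum_i f_i dx_i, the exterior derivative is
  d(omega) = sum_{i < j} (∂f_j/∂x_i - ∂f_i/∂x_j) dx_i ∧ dx_j.
  coefficient of dx ∧ dy: ∂f_2/∂x - ∂f_1/∂y = ∂(-3*x*y)/∂x - ∂(3*x*y)/∂y = -3*x - 3*y
  coefficient of dx ∧ dz: ∂f_3/∂x - ∂f_1/∂z = ∂(-3*x*z)/∂x - ∂(3*x*y)/∂z = -3*z
Assembling: d(omega) = (-3*x - 3*y) dx ∧ dy + (-3*z) dx ∧ dz.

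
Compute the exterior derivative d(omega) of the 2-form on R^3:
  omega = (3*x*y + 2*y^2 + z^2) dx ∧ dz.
d(omega) = (-3*x - 4*y) dx ∧ dy ∧ dz

For a 2-form omega = sum_{i<j} g_{ij} dx_i ∧ dx_j, the exterior derivative is
  d(omega) = sum_{i<j} d(g_{ij}) ∧ dx_i ∧ dx_j = sum_{i<j, k} (∂g_{ij}/∂x_k) dx_k ∧ dx_i ∧ dx_j.
Expand each term, using dx_k ∧ dx_i ∧ dx_j = sgn(permutation) dx_{(a)} ∧ dx_{(b)} ∧ dx_{(c)} with (a < b < c) sorted:
  d(3*x*y + 2*y^2 + z^2) includes (∂/∂y)(3*x*y + 2*y^2 + z^2) dy = (3*x + 4*y) dy, which multiplied by dx ∧ dz gives (-3*x - 4*y) dx ∧ dy ∧ dz
Collecting like 3-forms: d(omega) = (-3*x - 4*y) dx ∧ dy ∧ dz.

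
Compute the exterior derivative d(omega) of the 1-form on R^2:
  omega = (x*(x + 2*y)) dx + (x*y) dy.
d(omega) = (-2*x + y) dx ∧ dy

For a 1-form omega = sum_i f_i dx_i, the exterior derivative is
  d(omega) = sum_{i < j} (∂f_j/∂x_i - ∂f_i/∂x_j) dx_i ∧ dx_j.
  coefficient of dx ∧ dy: ∂f_2/∂x - ∂f_1/∂y = ∂(x*y)/∂x - ∂(x*(x + 2*y))/∂y = -2*x + y
Assembling: d(omega) = (-2*x + y) dx ∧ dy.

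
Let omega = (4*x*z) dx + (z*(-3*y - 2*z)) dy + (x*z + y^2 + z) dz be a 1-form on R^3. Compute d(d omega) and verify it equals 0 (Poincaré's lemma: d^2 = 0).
d(d omega) = 0

Step 1: d omega = sum_{i<j} (∂f_j/∂x_i - ∂f_i/∂x_j) dx_i ∧ dx_j:
  coeff of dx ∧ dy: 0
  coeff of dx ∧ dz: -4*x + z
  coeff of dy ∧ dz: 5*y + 4*z
Step 2: Apply d again to each 2-form coefficient. The only possible 3-form in R^3 is dx ∧ dy ∧ dz, with coefficient
  ∂(coeff of dy∧dz)/∂x - ∂(coeff of dx∧dz)/∂y + ∂(coeff of dx∧dy)/∂z
  = ∂/∂x (5*y + 4*z) - ∂/∂y (-4*x + z) + ∂/∂z (0).
Each of these terms simplifies to sums of mixed partials that cancel in pairs. The result is 0 (by equality of mixed partials for smooth functions — Schwarz / Clairaut).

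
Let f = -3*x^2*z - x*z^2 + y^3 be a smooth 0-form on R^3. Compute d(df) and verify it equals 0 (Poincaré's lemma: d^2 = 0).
d(df) = 0

Step 1: df = sum_i (∂f/∂x_i) dx_i = (z*(-6*x - z)) dx + (3*y^2) dy + (x*(-3*x - 2*z)) dz.
Step 2: Apply d again. Using the 1-form formula, the coefficient of dx ∧ dy in d(df) is ∂^2 f/∂x ∂y - ∂^2 f/∂y ∂x = (0) - (0) = 0 (equality of mixed partials for smooth f).
Similarly for dx ∧ dz and dy ∧ dz — all coefficients vanish. So d(df) = 0.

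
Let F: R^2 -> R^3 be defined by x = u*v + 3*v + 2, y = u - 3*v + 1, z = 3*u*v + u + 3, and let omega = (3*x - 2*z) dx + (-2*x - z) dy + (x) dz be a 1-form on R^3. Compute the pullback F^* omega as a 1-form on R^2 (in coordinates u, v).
F^* omega = (-6*u*v - u + 18*v^2 + 3*v - 5) du + (-2*u^2 + 24*u*v + 3*u + 45*v + 21) dv

Using F^*(f dg) = (f ∘ F) d(g ∘ F), substitute each coordinate x_i by F_i(u, v) in f_i, and replace dx_i by d F_i = (∂F_i/∂u) du + (∂F_i/∂v) dv.
  For the x component: f_1(F) = -3*u*v - 2*u + 9*v; d F_1 = (v) du + (u + 3) dv
  For the y component: f_2(F) = -5*u*v - u - 6*v - 7; d F_2 = (1) du + (-3) dv
  For the z component: f_3(F) = u*v + 3*v + 2; d F_3 = (3*v + 1) du + (3*u) dv
Combining and collecting du, dv coefficients:
  coeff of du: -6*u*v - u + 18*v^2 + 3*v - 5
  coeff of dv: -2*u^2 + 24*u*v + 3*u + 45*v + 21
F^* omega = (-6*u*v - u + 18*v^2 + 3*v - 5) du + (-2*u^2 + 24*u*v + 3*u + 45*v + 21) dv.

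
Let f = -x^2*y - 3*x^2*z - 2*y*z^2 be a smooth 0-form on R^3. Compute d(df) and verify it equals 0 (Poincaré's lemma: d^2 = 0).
d(df) = 0

Step 1: df = sum_i (∂f/∂x_i) dx_i = (2*x*(-y - 3*z)) dx + (-x^2 - 2*z^2) dy + (-3*x^2 - 4*y*z) dz.
Step 2: Apply d again. Using the 1-form formula, the coefficient of dx ∧ dy in d(df) is ∂^2 f/∂x ∂y - ∂^2 f/∂y ∂x = (-2*x) - (-2*x) = 0 (equality of mixed partials for smooth f).
Similarly for dx ∧ dz and dy ∧ dz — all coefficients vanish. So d(df) = 0.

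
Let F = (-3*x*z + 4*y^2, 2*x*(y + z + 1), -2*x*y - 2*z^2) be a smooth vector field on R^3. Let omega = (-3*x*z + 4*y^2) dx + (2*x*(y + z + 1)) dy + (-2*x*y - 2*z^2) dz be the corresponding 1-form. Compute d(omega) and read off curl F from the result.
d(omega) = (-4*x) dy ∧ dz + (-3*x + 2*y) dz ∧ dx + (-6*y + 2*z + 2) dx ∧ dy; curl F = (-4*x, -3*x + 2*y, -6*y + 2*z + 2)

d omega = sum_{i<j} (∂f_j/∂x_i - ∂f_i/∂x_j) dx_i ∧ dx_j. Under the identification (dy ∧ dz, dz ∧ dx, dx ∧ dy) ↔ (e_x, e_y, e_z), the coefficients are exactly the components of curl F. Compute:
  ∂R/∂y - ∂Q/∂z = (-2*x) - (2*x) = -4*x
  ∂P/∂z - ∂R/∂x = (-3*x) - (-2*y) = -3*x + 2*y
  ∂Q/∂x - ∂P/∂y = (2*y + 2*z + 2) - (8*y) = -6*y + 2*z + 2.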